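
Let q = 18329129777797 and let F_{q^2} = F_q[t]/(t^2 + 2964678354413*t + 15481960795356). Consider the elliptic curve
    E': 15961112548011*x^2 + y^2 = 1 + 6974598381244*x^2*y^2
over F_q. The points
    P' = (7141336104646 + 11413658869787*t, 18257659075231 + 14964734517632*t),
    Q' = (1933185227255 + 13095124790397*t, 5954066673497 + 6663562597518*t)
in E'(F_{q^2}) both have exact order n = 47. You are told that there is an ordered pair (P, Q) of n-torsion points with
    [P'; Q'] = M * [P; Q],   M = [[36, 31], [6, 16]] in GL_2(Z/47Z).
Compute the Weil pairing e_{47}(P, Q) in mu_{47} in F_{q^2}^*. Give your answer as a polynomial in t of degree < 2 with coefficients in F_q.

8008152622836 + 17116201525303*t

e_{47}(aP+bQ,cP+dQ) = e_{47}(P,Q)^(ad-bc); with (a,b,c,d)=(36,31,6,16) this gives the det-47 law.
det(M) mod 47 = 14; its inverse in (Z/47)^* is 37 (check: 14*37 mod 47 = 1).
Edwards->Montgomery: u=(1+y)/(1-y), v=u/x -> 12072161173087v^2=u^3+12373253721347u^2+u; then x_W=6828910986141u+767763525243: y^2=x^3+13223079649828*x+3239543514363.
Run Miller on y^2=x^3+13223079649828*x+3239543514363 over F_{18329129777797}: ladder 101111 (6 bits); e = f_P(D_Q)/f_Q(D_P).
So e_{47}(P',Q') = 17723616717979 + 13394442579745*t.
Thus e_{47}(P,Q) = 8008152622836 + 17116201525303*t.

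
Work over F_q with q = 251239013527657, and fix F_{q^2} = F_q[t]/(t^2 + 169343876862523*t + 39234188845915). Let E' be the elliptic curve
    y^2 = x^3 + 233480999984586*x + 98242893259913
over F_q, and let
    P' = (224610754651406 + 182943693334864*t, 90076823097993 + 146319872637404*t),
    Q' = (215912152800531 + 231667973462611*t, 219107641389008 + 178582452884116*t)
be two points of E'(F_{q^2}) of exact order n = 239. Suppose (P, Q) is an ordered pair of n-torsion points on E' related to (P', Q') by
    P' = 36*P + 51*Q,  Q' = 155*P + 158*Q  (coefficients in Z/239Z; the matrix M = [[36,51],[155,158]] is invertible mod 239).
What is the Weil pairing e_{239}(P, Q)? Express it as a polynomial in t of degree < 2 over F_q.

Under M = [[36,51],[155,158]] in GL_2(Z/239), e_{239}(P',Q') = e_{239}(P,Q)^(36*158-51*155 mod 239).
Hence e(P,Q) = e(P',Q')^{105} where 105 = 173^{-1} mod 239.
n = 239 = (11101111)_2 (8 bits, wt 7); accumulate f_{239,P'}(Q'+S)/f_{239,P'}(S) along the 7-step ladder.
Result: e(P',Q') = 231791904351760 + 242274633066241*t.
e_{239}(P,Q) = (231791904351760 + 242274633066241*t)^{105} = 220892188590640 + 85546554304108*t.

220892188590640 + 85546554304108*t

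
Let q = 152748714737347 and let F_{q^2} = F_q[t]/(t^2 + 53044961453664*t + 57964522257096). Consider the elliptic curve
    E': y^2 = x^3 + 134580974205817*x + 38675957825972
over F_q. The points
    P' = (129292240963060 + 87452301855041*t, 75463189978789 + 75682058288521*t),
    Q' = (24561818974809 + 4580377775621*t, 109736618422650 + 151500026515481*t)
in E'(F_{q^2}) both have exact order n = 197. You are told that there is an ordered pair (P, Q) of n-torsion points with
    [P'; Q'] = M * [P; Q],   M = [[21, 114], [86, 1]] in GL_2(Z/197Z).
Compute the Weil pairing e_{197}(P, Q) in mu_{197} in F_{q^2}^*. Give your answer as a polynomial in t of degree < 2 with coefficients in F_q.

44881291366633 + 149471639433952*t

The 197-Weil pairing on E[197] over F_{152748714737347} is alternating-bilinear: e_{197}(P',Q') = e_{197}(P,Q)^det(M).
Inverting 67 mod 197: 50. Thus e_{197}(P,Q) = e(P',Q')^{50}.
Miller loop for e_{197} over F_{152748714737347^2}: bits of 197 = 11000101; 7 double steps + 3 add steps, l/v at each.
e_{197}(P',Q') = 125757577146181 + 71873488732635*t.
e_{197}(P,Q) = (125757577146181 + 71873488732635*t)^{50} = 44881291366633 + 149471639433952*t.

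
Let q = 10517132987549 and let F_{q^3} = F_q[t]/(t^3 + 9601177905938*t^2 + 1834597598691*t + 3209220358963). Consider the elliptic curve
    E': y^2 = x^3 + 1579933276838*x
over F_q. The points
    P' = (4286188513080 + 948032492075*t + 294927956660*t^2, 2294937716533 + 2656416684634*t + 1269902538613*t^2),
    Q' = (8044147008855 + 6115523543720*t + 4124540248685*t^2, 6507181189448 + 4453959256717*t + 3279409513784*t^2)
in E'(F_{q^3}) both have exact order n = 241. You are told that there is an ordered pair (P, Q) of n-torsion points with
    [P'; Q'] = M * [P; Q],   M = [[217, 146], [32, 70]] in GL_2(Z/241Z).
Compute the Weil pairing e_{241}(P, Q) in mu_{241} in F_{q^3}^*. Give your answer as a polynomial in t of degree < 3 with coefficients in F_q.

4983679945348 + 7073632330559*t + 1767953332930*t^2

Alternating bilinearity on E[241] (values in mu_{241} in F_{10517132987549^3}) gives e(P',Q') = e(P,Q)^det(M).
det(M) mod 241 = 155; its inverse in (Z/241)^* is 14 (check: 155*14 mod 241 = 1).
Double-and-add over 11110001: 8-1 doublings, 5-1 additions; each step l_{T,T}/v_{2T} or l_{T,P'}/v at Q'+S for random S.
Result: e(P',Q') = 10096800781495 + 5971614469556*t + 3568095661088*t^2.
Thus e_{241}(P,Q) = 4983679945348 + 7073632330559*t + 1767953332930*t^2.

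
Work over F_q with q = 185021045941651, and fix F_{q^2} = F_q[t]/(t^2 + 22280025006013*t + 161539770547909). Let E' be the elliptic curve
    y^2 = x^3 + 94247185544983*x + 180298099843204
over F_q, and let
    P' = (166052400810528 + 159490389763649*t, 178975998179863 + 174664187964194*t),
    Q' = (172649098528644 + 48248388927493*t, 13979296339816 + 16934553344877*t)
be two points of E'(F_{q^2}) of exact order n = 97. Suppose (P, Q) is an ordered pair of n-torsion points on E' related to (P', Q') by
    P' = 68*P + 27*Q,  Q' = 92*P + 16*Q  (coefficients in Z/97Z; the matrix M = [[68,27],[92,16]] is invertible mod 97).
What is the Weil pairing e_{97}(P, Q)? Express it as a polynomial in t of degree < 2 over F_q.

Since e_{97}(P,P)=e_{97}(Q,Q)=1 and e_{97}(Q,P)=e_{97}(P,Q)^{-1}, expanding e_{97}(68*P + 27*Q,92*P + 16*Q) leaves e(P,Q)^det(M).
det M = 68*16 - 27*92 = -1396 = 59 (mod 97); 59^{-1} = 74 (mod 97).
Build f_{97,P'} and f_{97,Q'} via the 7-bit ladder of 97=1100001_2; evaluate at shifted divisors; quotient in F_{185021045941651^2}.
e_{97}(P',Q') = 108442511541930 + 26068802966202*t.
(108442511541930 + 26068802966202*t)^{74} mod (185021045941651,f) = 159524026741018 + 17581436709057*t.

159524026741018 + 17581436709057*t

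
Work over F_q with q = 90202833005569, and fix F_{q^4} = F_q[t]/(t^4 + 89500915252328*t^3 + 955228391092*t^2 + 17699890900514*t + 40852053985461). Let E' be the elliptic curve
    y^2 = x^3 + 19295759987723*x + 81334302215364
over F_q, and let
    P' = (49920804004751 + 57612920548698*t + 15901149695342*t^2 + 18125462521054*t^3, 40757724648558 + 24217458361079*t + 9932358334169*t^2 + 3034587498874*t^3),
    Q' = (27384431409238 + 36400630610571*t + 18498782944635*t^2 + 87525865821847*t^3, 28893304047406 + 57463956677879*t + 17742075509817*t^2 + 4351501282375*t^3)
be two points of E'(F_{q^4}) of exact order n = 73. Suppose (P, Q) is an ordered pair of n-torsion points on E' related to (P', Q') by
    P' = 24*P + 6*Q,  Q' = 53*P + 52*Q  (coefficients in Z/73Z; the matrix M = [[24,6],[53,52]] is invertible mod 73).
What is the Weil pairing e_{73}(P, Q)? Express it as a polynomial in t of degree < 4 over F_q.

Alternating bilinearity on E[73] (values in mu_{73} in F_{90202833005569^4}) gives e(P',Q') = e(P,Q)^det(M).
det(M) mod 73 = 54; its inverse in (Z/73)^* is 23 (check: 54*23 mod 73 = 1).
Run Miller on y^2=x^3+19295759987723*x+81334302215364 over F_{90202833005569}: ladder 1001001 (7 bits); e = f_P(D_Q)/f_Q(D_P).
Result: e(P',Q') = 67060542394186 + 80224178053757*t + 1475111180733*t^2 + 54487248611166*t^3.
Hence e(P,Q) = 86796000104814 + 39316458036566*t + 78140842255334*t^2 + 71930719070645*t^3 in F_{90202833005569^4}^*.

86796000104814 + 39316458036566*t + 78140842255334*t^2 + 71930719070645*t^3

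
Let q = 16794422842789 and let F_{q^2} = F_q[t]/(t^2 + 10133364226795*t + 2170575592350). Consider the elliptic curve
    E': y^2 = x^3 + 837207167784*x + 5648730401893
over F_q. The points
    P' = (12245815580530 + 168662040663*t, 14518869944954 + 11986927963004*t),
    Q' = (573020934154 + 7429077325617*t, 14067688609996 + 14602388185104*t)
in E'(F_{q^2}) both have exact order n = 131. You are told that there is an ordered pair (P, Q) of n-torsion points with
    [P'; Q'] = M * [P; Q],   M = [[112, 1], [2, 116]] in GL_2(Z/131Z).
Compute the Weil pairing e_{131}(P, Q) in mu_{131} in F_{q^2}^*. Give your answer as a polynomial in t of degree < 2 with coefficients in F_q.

Alternating bilinearity on E[131] (values in mu_{131} in F_{16794422842789^2}) gives e(P',Q') = e(P,Q)^det(M).
det M = 112*116 - 1*2 = 12990 = 21 (mod 131); 21^{-1} = 25 (mod 131).
Miller loop for e_{131} over F_{16794422842789^2}: bits of 131 = 10000011; 7 double steps + 2 add steps, l/v at each.
f_P(D_Q)/f_Q(D_P) = 14245552369570 + 11338600960109*t.
Thus e_{131}(P,Q) = 11706496098324 + 7691886312175*t.

11706496098324 + 7691886312175*t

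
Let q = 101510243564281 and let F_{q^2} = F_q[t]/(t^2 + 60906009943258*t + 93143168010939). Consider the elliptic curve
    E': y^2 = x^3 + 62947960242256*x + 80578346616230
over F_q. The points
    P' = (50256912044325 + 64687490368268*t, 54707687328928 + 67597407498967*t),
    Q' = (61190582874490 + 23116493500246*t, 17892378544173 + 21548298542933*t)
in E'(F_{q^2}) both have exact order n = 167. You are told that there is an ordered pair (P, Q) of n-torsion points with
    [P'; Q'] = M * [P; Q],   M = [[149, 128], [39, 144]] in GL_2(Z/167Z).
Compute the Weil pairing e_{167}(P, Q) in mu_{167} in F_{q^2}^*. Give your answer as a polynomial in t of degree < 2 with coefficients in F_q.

The 167-Weil pairing on E[167] over F_{101510243564281} is alternating-bilinear: e_{167}(P',Q') = e_{167}(P,Q)^det(M).
Hence e(P,Q) = e(P',Q')^{121} where 121 = 98^{-1} mod 167.
Double-and-add over 10100111: 8-1 doublings, 5-1 additions; each step l_{T,T}/v_{2T} or l_{T,P'}/v at Q'+S for random S.
The quotient is 45464798444841 + 21818132990159*t.
(45464798444841 + 21818132990159*t)^{121} mod (101510243564281,f) = 46291597392918 + 100066861631766*t.

46291597392918 + 100066861631766*t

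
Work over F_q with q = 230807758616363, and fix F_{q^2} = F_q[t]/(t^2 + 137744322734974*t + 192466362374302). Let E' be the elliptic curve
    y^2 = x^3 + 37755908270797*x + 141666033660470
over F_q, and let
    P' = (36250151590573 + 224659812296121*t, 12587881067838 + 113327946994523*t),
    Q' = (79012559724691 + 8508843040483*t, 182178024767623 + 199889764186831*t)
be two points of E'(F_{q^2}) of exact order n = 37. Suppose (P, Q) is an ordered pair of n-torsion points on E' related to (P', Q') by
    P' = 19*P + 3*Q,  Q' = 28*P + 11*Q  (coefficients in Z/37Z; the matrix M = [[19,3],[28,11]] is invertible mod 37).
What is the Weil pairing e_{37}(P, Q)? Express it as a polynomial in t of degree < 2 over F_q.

The 37-Weil pairing on E[37] over F_{230807758616363} is alternating-bilinear: e_{37}(P',Q') = e_{37}(P,Q)^det(M).
19*11 - 3*28 = 125; reduced mod 37: det = 14, inverse 8.
Double-and-add over 100101: 6-1 doublings, 3-1 additions; each step l_{T,T}/v_{2T} or l_{T,P'}/v at Q'+S for random S.
So e_{37}(P',Q') = 17826479527084 + 195374947957927*t.
Finally e_{37}(P,Q) = 23761429396041 + 137636020970039*t.

23761429396041 + 137636020970039*t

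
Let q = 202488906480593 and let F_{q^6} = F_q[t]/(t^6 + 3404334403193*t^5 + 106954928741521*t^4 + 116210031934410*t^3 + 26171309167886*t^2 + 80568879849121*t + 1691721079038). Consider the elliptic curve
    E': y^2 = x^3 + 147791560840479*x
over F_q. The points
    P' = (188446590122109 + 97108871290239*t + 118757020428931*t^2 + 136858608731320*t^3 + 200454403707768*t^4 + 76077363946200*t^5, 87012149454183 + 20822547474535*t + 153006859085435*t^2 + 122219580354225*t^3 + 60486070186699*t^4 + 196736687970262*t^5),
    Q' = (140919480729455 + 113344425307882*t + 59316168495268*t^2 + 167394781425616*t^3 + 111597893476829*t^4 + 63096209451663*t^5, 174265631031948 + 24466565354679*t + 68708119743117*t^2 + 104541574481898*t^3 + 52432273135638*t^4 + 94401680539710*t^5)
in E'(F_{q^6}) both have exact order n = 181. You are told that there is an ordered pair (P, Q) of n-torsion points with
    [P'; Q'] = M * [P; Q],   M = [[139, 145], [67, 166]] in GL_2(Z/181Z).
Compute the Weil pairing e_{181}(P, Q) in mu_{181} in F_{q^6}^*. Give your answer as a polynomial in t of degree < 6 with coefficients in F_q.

Under M = [[139,145],[67,166]] in GL_2(Z/181), e_{181}(P',Q') = e_{181}(P,Q)^(139*166-145*67 mod 181).
139*166 - 145*67 = 13359; reduced mod 181: det = 146, inverse 31.
Build f_{181,P'} and f_{181,Q'} via the 8-bit ladder of 181=10110101_2; evaluate at shifted divisors; quotient in F_{202488906480593^6}.
Result: e(P',Q') = 51773936072891 + 178177312018232*t + 109753170486853*t^2 + 185420011170072*t^3 + 110697908924677*t^4 + 107082521085255*t^5.
Finally e_{181}(P,Q) = 78467834808517 + 15430148979698*t + 134619550999753*t^2 + 168367780479258*t^3 + 144505193948186*t^4 + 25548152357057*t^5.

78467834808517 + 15430148979698*t + 134619550999753*t^2 + 168367780479258*t^3 + 144505193948186*t^4 + 25548152357057*t^5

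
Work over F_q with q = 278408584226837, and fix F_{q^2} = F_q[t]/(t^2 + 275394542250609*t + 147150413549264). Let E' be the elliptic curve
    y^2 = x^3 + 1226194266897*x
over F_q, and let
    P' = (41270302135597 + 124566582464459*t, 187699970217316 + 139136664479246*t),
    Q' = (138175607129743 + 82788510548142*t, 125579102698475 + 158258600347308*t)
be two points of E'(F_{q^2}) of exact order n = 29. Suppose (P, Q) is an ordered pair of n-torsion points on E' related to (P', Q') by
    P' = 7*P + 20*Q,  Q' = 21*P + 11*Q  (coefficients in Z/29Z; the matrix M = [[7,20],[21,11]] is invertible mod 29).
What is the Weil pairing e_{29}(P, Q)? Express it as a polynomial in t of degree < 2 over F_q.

171764802951634 + 39321157989036*t

The 29-Weil pairing on E[29] over F_{278408584226837} is alternating-bilinear: e_{29}(P',Q') = e_{29}(P,Q)^det(M).
7*11 - 20*21 = -343; reduced mod 29: det = 5, inverse 6.
Run Miller on y^2=x^3+1226194266897*x over F_{278408584226837}: ladder 11101 (5 bits); e = f_P(D_Q)/f_Q(D_P).
Miller gives e_{29}(P',Q') = 223530456669710 + 194248378647163*t in F_{278408584226837^2}.
Thus e_{29}(P,Q) = 171764802951634 + 39321157989036*t.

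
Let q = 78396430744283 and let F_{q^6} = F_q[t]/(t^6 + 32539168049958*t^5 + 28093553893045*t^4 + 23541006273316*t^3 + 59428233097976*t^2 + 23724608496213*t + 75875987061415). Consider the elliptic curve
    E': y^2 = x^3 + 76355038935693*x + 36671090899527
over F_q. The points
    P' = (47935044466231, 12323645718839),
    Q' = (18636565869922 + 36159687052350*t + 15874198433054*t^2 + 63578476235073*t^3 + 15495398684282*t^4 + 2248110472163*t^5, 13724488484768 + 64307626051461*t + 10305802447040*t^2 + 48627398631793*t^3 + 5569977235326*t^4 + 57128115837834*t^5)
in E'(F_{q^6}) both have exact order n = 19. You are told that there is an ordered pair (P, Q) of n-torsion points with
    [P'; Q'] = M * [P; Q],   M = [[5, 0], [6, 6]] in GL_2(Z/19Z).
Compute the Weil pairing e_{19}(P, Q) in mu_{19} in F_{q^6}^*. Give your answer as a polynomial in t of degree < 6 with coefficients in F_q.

57187513235642 + 73649594079622*t + 62848056553496*t^2 + 62888780038181*t^3 + 55821093094238*t^4 + 16936476616578*t^5

e_{19}(aP+bQ,cP+dQ) = e_{19}(P,Q)^(ad-bc); with (a,b,c,d)=(5,0,6,6) this gives the det-19 law.
det M = 5*6 - 0*6 = 30 = 11 (mod 19); 11^{-1} = 7 (mod 19).
Build f_{19,P'} and f_{19,Q'} via the 5-bit ladder of 19=10011_2; evaluate at shifted divisors; quotient in F_{78396430744283^6}.
Miller gives e_{19}(P',Q') = 32664235350591 + 16544305105725*t + 37362068278400*t^2 + 20087561788149*t^3 + 47896855204757*t^4 + 67575471566482*t^5 in F_{78396430744283^6}.
Finally e_{19}(P,Q) = 57187513235642 + 73649594079622*t + 62848056553496*t^2 + 62888780038181*t^3 + 55821093094238*t^4 + 16936476616578*t^5.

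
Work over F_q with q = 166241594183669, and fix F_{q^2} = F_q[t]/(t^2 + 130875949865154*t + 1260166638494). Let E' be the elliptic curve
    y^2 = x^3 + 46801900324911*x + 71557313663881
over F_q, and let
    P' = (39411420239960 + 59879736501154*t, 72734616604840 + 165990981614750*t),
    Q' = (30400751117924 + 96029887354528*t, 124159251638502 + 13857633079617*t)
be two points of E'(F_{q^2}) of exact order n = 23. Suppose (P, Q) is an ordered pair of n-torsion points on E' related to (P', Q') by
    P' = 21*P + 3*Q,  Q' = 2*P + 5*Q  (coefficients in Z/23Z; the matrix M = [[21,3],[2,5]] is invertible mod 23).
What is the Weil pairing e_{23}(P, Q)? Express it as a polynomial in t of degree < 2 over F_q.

93597710735532 + 161433928322650*t

Since e_{23}(P,P)=e_{23}(Q,Q)=1 and e_{23}(Q,P)=e_{23}(P,Q)^{-1}, expanding e_{23}(21*P + 3*Q,2*P + 5*Q) leaves e(P,Q)^det(M).
Hence e(P,Q) = e(P',Q')^{10} where 10 = 7^{-1} mod 23.
Run Miller on y^2=x^3+46801900324911*x+71557313663881 over F_{166241594183669}: ladder 10111 (5 bits); e = f_P(D_Q)/f_Q(D_P).
Miller gives e_{23}(P',Q') = 48408994912994 + 16739784917660*t in F_{166241594183669^2}.
Finally e_{23}(P,Q) = 93597710735532 + 161433928322650*t.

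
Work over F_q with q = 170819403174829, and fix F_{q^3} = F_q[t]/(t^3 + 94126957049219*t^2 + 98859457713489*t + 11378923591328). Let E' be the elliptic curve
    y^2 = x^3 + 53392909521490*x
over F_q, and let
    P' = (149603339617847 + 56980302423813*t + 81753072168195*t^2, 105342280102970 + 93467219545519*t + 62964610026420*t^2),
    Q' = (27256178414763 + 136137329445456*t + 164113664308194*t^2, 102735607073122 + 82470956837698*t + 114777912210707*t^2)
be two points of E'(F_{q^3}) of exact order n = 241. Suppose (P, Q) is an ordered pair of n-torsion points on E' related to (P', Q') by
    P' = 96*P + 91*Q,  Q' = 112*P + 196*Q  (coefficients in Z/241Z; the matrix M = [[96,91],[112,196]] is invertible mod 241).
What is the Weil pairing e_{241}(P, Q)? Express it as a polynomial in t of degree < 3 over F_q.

Alternating bilinearity on E[241] (values in mu_{241} in F_{170819403174829^3}) gives e(P',Q') = e(P,Q)^det(M).
det(M) mod 241 = 189; its inverse in (Z/241)^* is 190 (check: 189*190 mod 241 = 1).
Double-and-add over 11110001: 8-1 doublings, 5-1 additions; each step l_{T,T}/v_{2T} or l_{T,P'}/v at Q'+S for random S.
e_{241}(P',Q') = 151098748937719 + 104314708825810*t + 117060760901876*t^2.
Finally e_{241}(P,Q) = 164775236600063 + 78706287054188*t + 14067668535396*t^2.

164775236600063 + 78706287054188*t + 14067668535396*t^2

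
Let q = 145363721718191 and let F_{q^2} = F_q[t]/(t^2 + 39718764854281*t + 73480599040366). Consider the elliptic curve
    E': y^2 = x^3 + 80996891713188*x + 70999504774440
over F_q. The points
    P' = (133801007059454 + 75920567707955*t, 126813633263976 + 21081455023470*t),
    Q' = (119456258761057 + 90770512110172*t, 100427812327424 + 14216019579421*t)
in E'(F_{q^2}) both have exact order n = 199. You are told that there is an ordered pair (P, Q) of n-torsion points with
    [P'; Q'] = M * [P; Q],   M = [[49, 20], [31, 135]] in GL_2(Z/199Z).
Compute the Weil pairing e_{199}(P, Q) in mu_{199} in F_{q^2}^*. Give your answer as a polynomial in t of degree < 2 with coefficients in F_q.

34690933562857 + 41509167866926*t

Since e_{199}(P,P)=e_{199}(Q,Q)=1 and e_{199}(Q,P)=e_{199}(P,Q)^{-1}, expanding e_{199}(49*P + 20*Q,31*P + 135*Q) leaves e(P,Q)^det(M).
Hence e(P,Q) = e(P',Q')^{8} where 8 = 25^{-1} mod 199.
Miller loop for e_{199} over F_{145363721718191^2}: bits of 199 = 11000111; 7 double steps + 4 add steps, l/v at each.
The quotient is 21692852063257 + 1217248637682*t.
Thus e_{199}(P,Q) = 34690933562857 + 41509167866926*t.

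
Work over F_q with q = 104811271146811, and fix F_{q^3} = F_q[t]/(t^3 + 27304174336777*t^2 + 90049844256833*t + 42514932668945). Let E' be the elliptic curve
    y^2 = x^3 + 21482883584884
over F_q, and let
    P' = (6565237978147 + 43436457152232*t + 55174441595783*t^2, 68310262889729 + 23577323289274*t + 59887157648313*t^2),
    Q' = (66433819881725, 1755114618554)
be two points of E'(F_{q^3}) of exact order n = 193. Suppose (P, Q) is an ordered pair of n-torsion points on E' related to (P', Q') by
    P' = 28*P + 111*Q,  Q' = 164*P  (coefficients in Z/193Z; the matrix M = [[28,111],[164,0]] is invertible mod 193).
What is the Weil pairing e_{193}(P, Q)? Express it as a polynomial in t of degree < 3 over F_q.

e_{193}(aP+bQ,cP+dQ) = e_{193}(P,Q)^(ad-bc); with (a,b,c,d)=(28,111,164,0) this gives the det-193 law.
28*0 - 111*164 = -18204; reduced mod 193: det = 131, inverse 28.
Miller loop for e_{193} over F_{104811271146811^3}: bits of 193 = 11000001; 7 double steps + 2 add steps, l/v at each.
e_{193}(P',Q') = 44533383187057 + 93302829630095*t + 36305519636338*t^2.
e_{193}(P,Q) = (44533383187057 + 93302829630095*t + 36305519636338*t^2)^{28} = 92916907663062 + 84137472582220*t + 104455777424583*t^2.

92916907663062 + 84137472582220*t + 104455777424583*t^2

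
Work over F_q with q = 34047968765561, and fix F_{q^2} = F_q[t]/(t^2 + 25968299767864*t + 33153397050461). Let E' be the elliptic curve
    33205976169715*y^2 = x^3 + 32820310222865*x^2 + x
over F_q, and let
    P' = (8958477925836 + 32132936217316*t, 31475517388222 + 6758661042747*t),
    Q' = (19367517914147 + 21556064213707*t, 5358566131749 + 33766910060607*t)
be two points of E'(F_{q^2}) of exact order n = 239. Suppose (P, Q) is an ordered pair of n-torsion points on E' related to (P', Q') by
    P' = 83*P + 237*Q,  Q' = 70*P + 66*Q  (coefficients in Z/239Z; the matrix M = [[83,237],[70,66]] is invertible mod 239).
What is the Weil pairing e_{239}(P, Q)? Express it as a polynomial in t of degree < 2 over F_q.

The 239-Weil pairing on E[239] over F_{34047968765561} is alternating-bilinear: e_{239}(P',Q') = e_{239}(P,Q)^det(M).
det(M) mod 239 = 121; its inverse in (Z/239)^* is 160 (check: 121*160 mod 239 = 1).
Undo Montgomery via alpha=31639652533102, beta=608538439442: (a',b')=(23578031014340,1941218931749) over F_{34047968765561}.
Build f_{239,P'} and f_{239,Q'} via the 8-bit ladder of 239=11101111_2; evaluate at shifted divisors; quotient in F_{34047968765561^2}.
f_P(D_Q)/f_Q(D_P) = 25014968266447 + 28104065120231*t.
Finally e_{239}(P,Q) = 29499338315139 + 28087417763617*t.

29499338315139 + 28087417763617*t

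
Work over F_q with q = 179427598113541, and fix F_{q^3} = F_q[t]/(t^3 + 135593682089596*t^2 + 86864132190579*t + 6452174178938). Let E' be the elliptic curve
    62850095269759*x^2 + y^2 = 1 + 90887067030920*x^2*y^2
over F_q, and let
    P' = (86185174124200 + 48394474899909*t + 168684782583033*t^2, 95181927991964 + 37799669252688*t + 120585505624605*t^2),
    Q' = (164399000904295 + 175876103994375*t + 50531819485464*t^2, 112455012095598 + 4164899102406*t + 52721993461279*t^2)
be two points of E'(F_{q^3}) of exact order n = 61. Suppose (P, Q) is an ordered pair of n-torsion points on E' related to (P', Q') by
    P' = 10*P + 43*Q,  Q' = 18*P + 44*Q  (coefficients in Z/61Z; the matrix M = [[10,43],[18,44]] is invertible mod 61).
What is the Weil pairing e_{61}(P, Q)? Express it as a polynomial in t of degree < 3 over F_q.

Alternating bilinearity on E[61] (values in mu_{61} in F_{179427598113541^3}) gives e(P',Q') = e(P,Q)^det(M).
So e_{61}(P,Q) = e_{61}(P',Q')^{21}, since 32*21 = 1 mod 61.
Edwards a_E,d_E -> Montgomery A=144042367742431,B=41555938793897 -> Weierstrass 305224751117,57109873764434 via alpha=115336659440217,beta=37847656588095.
Run Miller on y^2=x^3+305224751117*x+57109873764434 over F_{179427598113541}: ladder 111101 (6 bits); e = f_P(D_Q)/f_Q(D_P).
Miller gives e_{61}(P',Q') = 28195837972994 + 14533932274292*t + 71174418653553*t^2 in F_{179427598113541^3}.
Hence e(P,Q) = 60552765435108 + 144945971840586*t + 50696108222571*t^2 in F_{179427598113541^3}^*.

60552765435108 + 144945971840586*t + 50696108222571*t^2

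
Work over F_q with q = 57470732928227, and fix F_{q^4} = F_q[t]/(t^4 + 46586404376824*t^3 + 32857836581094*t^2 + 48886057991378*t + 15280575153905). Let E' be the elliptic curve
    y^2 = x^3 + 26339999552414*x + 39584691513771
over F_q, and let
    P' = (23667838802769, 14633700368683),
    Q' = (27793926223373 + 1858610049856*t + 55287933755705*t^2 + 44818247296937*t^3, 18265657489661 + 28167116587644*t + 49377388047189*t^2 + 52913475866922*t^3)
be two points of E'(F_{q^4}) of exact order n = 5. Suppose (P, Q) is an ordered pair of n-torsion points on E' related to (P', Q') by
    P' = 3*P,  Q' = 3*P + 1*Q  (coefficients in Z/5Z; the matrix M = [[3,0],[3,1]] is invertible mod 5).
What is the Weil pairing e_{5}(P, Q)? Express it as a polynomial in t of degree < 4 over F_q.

27222423031779 + 53058980754360*t + 8251008722621*t^2 + 33452671829538*t^3

Alternating bilinearity on E[5] (values in mu_{5} in F_{57470732928227^4}) gives e(P',Q') = e(P,Q)^det(M).
So e_{5}(P,Q) = e_{5}(P',Q')^{2}, since 3*2 = 1 mod 5.
Build f_{5,P'} and f_{5,Q'} via the 3-bit ladder of 5=101_2; evaluate at shifted divisors; quotient in F_{57470732928227^4}.
e_{5}(P',Q') = 5610032950218 + 55692257632856*t + 2123969953440*t^2 + 26091218133089*t^3.
Thus e_{5}(P,Q) = 27222423031779 + 53058980754360*t + 8251008722621*t^2 + 33452671829538*t^3.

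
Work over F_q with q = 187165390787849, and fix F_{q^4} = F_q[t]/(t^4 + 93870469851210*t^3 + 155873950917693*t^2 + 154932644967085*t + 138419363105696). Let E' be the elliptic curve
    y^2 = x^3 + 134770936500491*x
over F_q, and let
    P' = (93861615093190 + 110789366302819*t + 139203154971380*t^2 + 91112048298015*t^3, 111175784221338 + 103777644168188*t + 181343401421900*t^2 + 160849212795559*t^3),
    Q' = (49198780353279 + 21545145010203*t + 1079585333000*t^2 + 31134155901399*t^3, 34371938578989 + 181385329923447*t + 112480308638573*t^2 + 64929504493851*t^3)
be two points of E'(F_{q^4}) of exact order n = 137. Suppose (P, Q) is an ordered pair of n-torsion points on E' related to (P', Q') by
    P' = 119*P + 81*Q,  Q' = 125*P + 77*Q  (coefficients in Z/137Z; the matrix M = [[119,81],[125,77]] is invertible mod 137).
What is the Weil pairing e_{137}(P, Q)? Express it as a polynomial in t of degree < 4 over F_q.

64378722810268 + 58633723785545*t + 42604054295302*t^2 + 63333655329170*t^3

Under M = [[119,81],[125,77]] in GL_2(Z/137), e_{137}(P',Q') = e_{137}(P,Q)^(119*77-81*125 mod 137).
119*77 - 81*125 = -962; reduced mod 137: det = 134, inverse 91.
Double-and-add over 10001001: 8-1 doublings, 3-1 additions; each step l_{T,T}/v_{2T} or l_{T,P'}/v at Q'+S for random S.
The quotient is 65901045603021 + 9632375058853*t + 27501374366954*t^2 + 45490487067736*t^3.
Finally e_{137}(P,Q) = 64378722810268 + 58633723785545*t + 42604054295302*t^2 + 63333655329170*t^3.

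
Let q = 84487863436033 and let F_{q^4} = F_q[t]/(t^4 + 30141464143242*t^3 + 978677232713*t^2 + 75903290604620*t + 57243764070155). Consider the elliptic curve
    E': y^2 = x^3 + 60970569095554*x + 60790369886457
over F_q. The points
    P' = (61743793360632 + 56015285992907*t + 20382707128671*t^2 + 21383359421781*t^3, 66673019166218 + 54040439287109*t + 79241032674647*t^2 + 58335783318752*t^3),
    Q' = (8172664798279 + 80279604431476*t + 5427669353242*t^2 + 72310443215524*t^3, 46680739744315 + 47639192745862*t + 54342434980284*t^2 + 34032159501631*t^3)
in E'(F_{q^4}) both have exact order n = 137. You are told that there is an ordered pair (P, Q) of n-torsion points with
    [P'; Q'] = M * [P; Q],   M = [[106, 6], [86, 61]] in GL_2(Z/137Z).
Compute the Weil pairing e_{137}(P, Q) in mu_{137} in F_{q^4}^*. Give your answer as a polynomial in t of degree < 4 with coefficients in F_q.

49416184175520 + 58510475208924*t + 49837903625147*t^2 + 48983657397454*t^3

e_{137}(aP+bQ,cP+dQ) = e_{137}(P,Q)^(ad-bc); with (a,b,c,d)=(106,6,86,61) this gives the det-137 law.
det M = 106*61 - 6*86 = 5950 = 59 (mod 137); 59^{-1} = 72 (mod 137).
Double-and-add over 10001001: 8-1 doublings, 3-1 additions; each step l_{T,T}/v_{2T} or l_{T,P'}/v at Q'+S for random S.
So e_{137}(P',Q') = 2589189702120 + 30353571172355*t + 60950189280872*t^2 + 54207724006080*t^3.
Hence e(P,Q) = 49416184175520 + 58510475208924*t + 49837903625147*t^2 + 48983657397454*t^3 in F_{84487863436033^4}^*.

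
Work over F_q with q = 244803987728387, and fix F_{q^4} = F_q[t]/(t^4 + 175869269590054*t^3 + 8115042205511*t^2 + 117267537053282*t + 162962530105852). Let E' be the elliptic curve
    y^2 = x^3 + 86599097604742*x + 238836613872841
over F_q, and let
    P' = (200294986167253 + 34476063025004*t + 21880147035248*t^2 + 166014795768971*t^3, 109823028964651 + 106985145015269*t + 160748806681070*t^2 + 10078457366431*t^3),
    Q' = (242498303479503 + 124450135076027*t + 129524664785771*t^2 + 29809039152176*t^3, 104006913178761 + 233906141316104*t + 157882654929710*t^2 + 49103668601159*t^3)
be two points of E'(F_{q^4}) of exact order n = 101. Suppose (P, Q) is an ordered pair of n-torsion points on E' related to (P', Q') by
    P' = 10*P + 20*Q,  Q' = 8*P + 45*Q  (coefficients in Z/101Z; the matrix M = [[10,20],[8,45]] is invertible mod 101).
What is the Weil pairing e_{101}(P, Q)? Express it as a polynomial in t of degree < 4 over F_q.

104876536064848 + 56202029348676*t + 61644653715002*t^2 + 116903435599630*t^3

Alternating bilinearity on E[101] (values in mu_{101} in F_{244803987728387^4}) gives e(P',Q') = e(P,Q)^det(M).
So e_{101}(P,Q) = e_{101}(P',Q')^{31}, since 88*31 = 1 mod 101.
Build f_{101,P'} and f_{101,Q'} via the 7-bit ladder of 101=1100101_2; evaluate at shifted divisors; quotient in F_{244803987728387^4}.
The quotient is 163806873674016 + 174800321467273*t + 96648839493198*t^2 + 78353199948471*t^3.
Finally e_{101}(P,Q) = 104876536064848 + 56202029348676*t + 61644653715002*t^2 + 116903435599630*t^3.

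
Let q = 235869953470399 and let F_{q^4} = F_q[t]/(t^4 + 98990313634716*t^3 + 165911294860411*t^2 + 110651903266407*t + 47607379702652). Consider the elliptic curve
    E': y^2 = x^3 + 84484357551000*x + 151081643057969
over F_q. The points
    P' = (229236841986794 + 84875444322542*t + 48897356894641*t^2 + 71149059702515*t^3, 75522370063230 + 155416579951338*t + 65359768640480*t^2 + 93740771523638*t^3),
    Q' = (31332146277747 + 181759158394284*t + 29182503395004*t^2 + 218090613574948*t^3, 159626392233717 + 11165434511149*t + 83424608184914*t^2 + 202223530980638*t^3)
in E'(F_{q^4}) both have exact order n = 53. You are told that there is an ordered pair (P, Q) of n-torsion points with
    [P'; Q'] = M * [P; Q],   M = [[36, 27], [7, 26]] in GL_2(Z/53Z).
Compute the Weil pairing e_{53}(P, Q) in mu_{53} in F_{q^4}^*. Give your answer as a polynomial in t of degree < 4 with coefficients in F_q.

Under M = [[36,27],[7,26]] in GL_2(Z/53), e_{53}(P',Q') = e_{53}(P,Q)^(36*26-27*7 mod 53).
det(M) mod 53 = 5; its inverse in (Z/53)^* is 32 (check: 5*32 mod 53 = 1).
Build f_{53,P'} and f_{53,Q'} via the 6-bit ladder of 53=110101_2; evaluate at shifted divisors; quotient in F_{235869953470399^4}.
So e_{53}(P',Q') = 42581183641237 + 217660441902806*t + 177287156588783*t^2 + 212442348604578*t^3.
Thus e_{53}(P,Q) = 144691734558997 + 57495447944328*t + 196093657762806*t^2 + 194021866779211*t^3.

144691734558997 + 57495447944328*t + 196093657762806*t^2 + 194021866779211*t^3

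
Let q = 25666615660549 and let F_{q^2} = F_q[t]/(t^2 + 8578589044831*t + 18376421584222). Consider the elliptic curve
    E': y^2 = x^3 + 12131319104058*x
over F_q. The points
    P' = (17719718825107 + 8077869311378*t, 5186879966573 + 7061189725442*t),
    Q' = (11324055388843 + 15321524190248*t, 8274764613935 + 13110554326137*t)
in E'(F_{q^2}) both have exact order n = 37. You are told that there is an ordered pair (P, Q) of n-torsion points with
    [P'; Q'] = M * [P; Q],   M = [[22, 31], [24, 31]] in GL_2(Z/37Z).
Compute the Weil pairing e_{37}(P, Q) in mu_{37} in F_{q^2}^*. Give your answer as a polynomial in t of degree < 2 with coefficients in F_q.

Alternating bilinearity on E[37] (values in mu_{37} in F_{25666615660549^2}) gives e(P',Q') = e(P,Q)^det(M).
det(M) mod 37 = 12; its inverse in (Z/37)^* is 34 (check: 12*34 mod 37 = 1).
Double-and-add over 100101: 6-1 doublings, 3-1 additions; each step l_{T,T}/v_{2T} or l_{T,P'}/v at Q'+S for random S.
Result: e(P',Q') = 16669425252493 + 22218294776704*t.
Thus e_{37}(P,Q) = 20997169659017 + 5638482772261*t.

20997169659017 + 5638482772261*t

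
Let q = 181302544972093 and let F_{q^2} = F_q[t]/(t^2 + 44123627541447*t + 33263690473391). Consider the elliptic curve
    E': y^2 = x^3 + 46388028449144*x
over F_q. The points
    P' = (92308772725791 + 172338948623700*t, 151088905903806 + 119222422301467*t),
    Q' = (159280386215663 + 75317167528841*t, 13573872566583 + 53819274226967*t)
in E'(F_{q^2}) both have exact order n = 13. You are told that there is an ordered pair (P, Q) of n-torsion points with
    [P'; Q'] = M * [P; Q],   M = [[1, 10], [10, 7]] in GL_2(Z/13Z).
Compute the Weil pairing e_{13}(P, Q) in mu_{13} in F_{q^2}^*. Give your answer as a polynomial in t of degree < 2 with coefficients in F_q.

The 13-Weil pairing on E[13] over F_{181302544972093} is alternating-bilinear: e_{13}(P',Q') = e_{13}(P,Q)^det(M).
Hence e(P,Q) = e(P',Q')^{6} where 6 = 11^{-1} mod 13.
Double-and-add over 1101: 4-1 doublings, 3-1 additions; each step l_{T,T}/v_{2T} or l_{T,P'}/v at Q'+S for random S.
Result: e(P',Q') = 11748744730737 + 97912229243625*t.
Thus e_{13}(P,Q) = 50389846068696 + 77821456795434*t.

50389846068696 + 77821456795434*t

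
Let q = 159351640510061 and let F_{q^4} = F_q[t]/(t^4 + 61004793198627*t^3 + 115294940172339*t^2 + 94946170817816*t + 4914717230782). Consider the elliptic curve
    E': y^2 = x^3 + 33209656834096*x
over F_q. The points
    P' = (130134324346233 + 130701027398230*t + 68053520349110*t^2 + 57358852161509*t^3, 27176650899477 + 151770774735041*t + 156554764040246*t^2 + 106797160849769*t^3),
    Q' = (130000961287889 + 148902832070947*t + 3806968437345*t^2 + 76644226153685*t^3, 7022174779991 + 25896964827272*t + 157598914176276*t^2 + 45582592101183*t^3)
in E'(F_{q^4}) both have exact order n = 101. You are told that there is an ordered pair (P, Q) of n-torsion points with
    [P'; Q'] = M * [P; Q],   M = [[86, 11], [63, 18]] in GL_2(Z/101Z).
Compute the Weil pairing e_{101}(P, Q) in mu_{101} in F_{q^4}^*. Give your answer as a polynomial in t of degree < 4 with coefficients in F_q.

e_{101} is bilinear + alternating on E[101], so e_{101}(86*P + 11*Q, 63*P + 18*Q) = e_{101}(P,Q)^(86*18-11*63).
So e_{101}(P,Q) = e_{101}(P',Q')^{43}, since 47*43 = 1 mod 101.
7-bit Miller (1100101) on E'/F_{159351640510061} with a'=33209656834096, b'=0: accumulate tangent/chord ratios at Q'+S and P'+S'.
The quotient is 112680433242007 + 67054365452821*t + 24335350150669*t^2 + 28754664841803*t^3.
Raise to 43: e(P,Q) = 126902692486617 + 65139003155859*t + 93590105136366*t^2 + 116131554299217*t^3 in mu_{101}.

126902692486617 + 65139003155859*t + 93590105136366*t^2 + 116131554299217*t^3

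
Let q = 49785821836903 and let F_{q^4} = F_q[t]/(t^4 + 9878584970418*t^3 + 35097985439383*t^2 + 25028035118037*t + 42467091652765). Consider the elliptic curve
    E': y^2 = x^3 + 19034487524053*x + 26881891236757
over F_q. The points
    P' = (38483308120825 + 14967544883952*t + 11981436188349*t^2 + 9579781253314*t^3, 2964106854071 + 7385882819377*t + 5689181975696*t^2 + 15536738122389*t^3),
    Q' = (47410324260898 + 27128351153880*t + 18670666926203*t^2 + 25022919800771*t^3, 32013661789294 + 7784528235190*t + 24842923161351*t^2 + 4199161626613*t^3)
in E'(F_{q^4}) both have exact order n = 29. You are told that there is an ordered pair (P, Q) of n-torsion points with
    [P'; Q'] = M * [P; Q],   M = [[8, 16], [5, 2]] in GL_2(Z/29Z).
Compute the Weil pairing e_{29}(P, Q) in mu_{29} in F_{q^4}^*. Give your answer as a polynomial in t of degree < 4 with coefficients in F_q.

23162328035898 + 27141706769823*t + 29820519739108*t^2 + 36997526884763*t^3

Under M = [[8,16],[5,2]] in GL_2(Z/29), e_{29}(P',Q') = e_{29}(P,Q)^(8*2-16*5 mod 29).
So e_{29}(P,Q) = e_{29}(P',Q')^{24}, since 23*24 = 1 mod 29.
Double-and-add over 11101: 5-1 doublings, 4-1 additions; each step l_{T,T}/v_{2T} or l_{T,P'}/v at Q'+S for random S.
So e_{29}(P',Q') = 24236587656357 + 28285274122345*t + 14118336461606*t^2 + 31501121186334*t^3.
Raise to 24: e(P,Q) = 23162328035898 + 27141706769823*t + 29820519739108*t^2 + 36997526884763*t^3 in mu_{29}.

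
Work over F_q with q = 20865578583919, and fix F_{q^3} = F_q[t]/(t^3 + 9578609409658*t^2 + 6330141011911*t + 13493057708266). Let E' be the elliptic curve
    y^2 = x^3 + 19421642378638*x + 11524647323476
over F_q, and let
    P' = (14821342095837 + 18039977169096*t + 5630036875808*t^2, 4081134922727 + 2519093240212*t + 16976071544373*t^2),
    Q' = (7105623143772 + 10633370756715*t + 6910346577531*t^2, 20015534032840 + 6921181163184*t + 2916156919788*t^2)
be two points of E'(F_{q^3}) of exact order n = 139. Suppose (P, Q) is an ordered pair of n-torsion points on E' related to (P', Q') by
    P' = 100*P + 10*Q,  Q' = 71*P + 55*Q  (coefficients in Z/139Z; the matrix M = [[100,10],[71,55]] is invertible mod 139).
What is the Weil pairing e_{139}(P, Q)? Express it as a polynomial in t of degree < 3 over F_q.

2446276369686 + 11888557261054*t + 8450510042693*t^2

e_{139} is bilinear + alternating on E[139], so e_{139}(100*P + 10*Q, 71*P + 55*Q) = e_{139}(P,Q)^(100*55-10*71).
Hence e(P,Q) = e(P',Q')^{63} where 63 = 64^{-1} mod 139.
Run Miller on y^2=x^3+19421642378638*x+11524647323476 over F_{20865578583919}: ladder 10001011 (8 bits); e = f_P(D_Q)/f_Q(D_P).
Miller gives e_{139}(P',Q') = 1698383029542 + 16521773812096*t + 18527168267468*t^2 in F_{20865578583919^3}.
(1698383029542 + 16521773812096*t + 18527168267468*t^2)^{63} mod (20865578583919,f) = 2446276369686 + 11888557261054*t + 8450510042693*t^2.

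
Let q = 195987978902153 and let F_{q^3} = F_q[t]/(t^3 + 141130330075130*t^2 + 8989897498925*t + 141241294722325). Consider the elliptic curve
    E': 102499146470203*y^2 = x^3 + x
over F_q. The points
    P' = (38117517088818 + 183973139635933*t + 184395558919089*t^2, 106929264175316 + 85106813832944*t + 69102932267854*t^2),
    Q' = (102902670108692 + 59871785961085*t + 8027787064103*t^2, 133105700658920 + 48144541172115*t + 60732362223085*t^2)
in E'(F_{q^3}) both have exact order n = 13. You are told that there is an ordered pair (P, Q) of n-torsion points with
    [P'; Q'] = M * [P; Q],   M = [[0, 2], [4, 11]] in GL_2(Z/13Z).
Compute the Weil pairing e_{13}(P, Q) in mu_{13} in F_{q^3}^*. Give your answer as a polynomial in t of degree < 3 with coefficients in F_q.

21265664841703 + 193464398872138*t + 28062583911834*t^2

e_{13}(aP+bQ,cP+dQ) = e_{13}(P,Q)^(ad-bc); with (a,b,c,d)=(0,2,4,11) this gives the det-13 law.
So e_{13}(P,Q) = e_{13}(P',Q')^{8}, since 5*8 = 1 mod 13.
Montgomery->Weierstrass: x_W = 75070044768083*x, y_W=75070044768083*y on F_{195987978902153}; lands on y^2=x^3+71325777674587*x.
Build f_{13,P'} and f_{13,Q'} via the 4-bit ladder of 13=1101_2; evaluate at shifted divisors; quotient in F_{195987978902153^3}.
f_P(D_Q)/f_Q(D_P) = 127919715970891 + 126389979353626*t + 132869953149929*t^2.
(127919715970891 + 126389979353626*t + 132869953149929*t^2)^{8} mod (195987978902153,f) = 21265664841703 + 193464398872138*t + 28062583911834*t^2.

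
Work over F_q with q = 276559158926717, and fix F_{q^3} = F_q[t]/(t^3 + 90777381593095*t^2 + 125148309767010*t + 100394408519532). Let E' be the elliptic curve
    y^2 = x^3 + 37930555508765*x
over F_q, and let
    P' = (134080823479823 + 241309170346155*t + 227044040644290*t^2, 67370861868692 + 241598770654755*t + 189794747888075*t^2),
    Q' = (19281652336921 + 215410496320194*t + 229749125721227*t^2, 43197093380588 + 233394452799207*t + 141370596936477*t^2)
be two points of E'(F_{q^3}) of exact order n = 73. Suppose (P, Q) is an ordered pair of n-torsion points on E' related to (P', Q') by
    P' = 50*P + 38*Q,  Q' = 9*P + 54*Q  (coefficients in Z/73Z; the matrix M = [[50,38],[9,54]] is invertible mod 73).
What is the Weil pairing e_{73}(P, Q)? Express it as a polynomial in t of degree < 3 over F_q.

255467278534135 + 55442263341584*t + 222407409016644*t^2

Alternating bilinearity on E[73] (values in mu_{73} in F_{276559158926717^3}) gives e(P',Q') = e(P,Q)^det(M).
det(M) mod 73 = 22; its inverse in (Z/73)^* is 10 (check: 22*10 mod 73 = 1).
Run Miller on y^2=x^3+37930555508765*x over F_{276559158926717}: ladder 1001001 (7 bits); e = f_P(D_Q)/f_Q(D_P).
The quotient is 33058241148369 + 216856583530685*t + 114182579302185*t^2.
e_{73}(P,Q) = (33058241148369 + 216856583530685*t + 114182579302185*t^2)^{10} = 255467278534135 + 55442263341584*t + 222407409016644*t^2.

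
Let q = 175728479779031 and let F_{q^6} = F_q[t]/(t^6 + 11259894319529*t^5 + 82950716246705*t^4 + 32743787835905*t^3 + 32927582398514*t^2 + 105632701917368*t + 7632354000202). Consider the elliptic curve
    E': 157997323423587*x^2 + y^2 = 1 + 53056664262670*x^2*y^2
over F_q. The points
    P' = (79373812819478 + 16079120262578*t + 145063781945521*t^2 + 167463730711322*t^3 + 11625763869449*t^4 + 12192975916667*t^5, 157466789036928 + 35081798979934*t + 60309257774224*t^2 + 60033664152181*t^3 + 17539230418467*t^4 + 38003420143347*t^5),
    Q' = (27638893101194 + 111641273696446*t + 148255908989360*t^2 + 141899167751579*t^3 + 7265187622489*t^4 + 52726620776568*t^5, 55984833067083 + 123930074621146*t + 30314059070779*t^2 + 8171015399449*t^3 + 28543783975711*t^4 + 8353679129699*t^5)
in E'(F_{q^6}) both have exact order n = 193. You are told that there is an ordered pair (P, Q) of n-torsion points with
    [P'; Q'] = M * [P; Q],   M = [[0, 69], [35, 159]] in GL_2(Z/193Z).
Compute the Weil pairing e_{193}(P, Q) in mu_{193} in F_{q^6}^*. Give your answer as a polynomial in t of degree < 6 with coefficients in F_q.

130738330659333 + 148503674771467*t + 170883879591303*t^2 + 35288394159107*t^3 + 83039047010941*t^4 + 59351973147184*t^5

Under M = [[0,69],[35,159]] in GL_2(Z/193), e_{193}(P',Q') = e_{193}(P,Q)^(0*159-69*35 mod 193).
0*159 - 69*35 = -2415; reduced mod 193: det = 94, inverse 154.
Edwards->Montgomery: u=(1+y)/(1-y), v=u/x -> 48402873640229v^2=u^3+15288157211440u^2+u; then x_W=70167284734987u+64463744577548: y^2=x^3+27849090673265*x+112313234124807.
n = 193 = (11000001)_2 (8 bits, wt 3); accumulate f_{193,P'}(Q'+S)/f_{193,P'}(S) along the 7-step ladder.
So e_{193}(P',Q') = 135700197423481 + 170841226933936*t + 97670004798186*t^2 + 54305974582839*t^3 + 99439389509436*t^4 + 155100920169341*t^5.
Finally e_{193}(P,Q) = 130738330659333 + 148503674771467*t + 170883879591303*t^2 + 35288394159107*t^3 + 83039047010941*t^4 + 59351973147184*t^5.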